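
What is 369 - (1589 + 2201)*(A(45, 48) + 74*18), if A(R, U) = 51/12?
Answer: -10128037/2 ≈ -5.0640e+6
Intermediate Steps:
A(R, U) = 17/4 (A(R, U) = 51*(1/12) = 17/4)
369 - (1589 + 2201)*(A(45, 48) + 74*18) = 369 - (1589 + 2201)*(17/4 + 74*18) = 369 - 3790*(17/4 + 1332) = 369 - 3790*5345/4 = 369 - 1*10128775/2 = 369 - 10128775/2 = -10128037/2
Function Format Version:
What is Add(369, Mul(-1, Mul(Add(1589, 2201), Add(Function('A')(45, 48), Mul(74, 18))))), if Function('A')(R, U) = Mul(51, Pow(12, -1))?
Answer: Rational(-10128037, 2) ≈ -5.0640e+6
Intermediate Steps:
Function('A')(R, U) = Rational(17, 4) (Function('A')(R, U) = Mul(51, Rational(1, 12)) = Rational(17, 4))
Add(369, Mul(-1, Mul(Add(1589, 2201), Add(Function('A')(45, 48), Mul(74, 18))))) = Add(369, Mul(-1, Mul(Add(1589, 2201), Add(Rational(17, 4), Mul(74, 18))))) = Add(369, Mul(-1, Mul(3790, Add(Rational(17, 4), 1332)))) = Add(369, Mul(-1, Mul(3790, Rational(5345, 4)))) = Add(369, Mul(-1, Rational(10128775, 2))) = Add(369, Rational(-10128775, 2)) = Rational(-10128037, 2)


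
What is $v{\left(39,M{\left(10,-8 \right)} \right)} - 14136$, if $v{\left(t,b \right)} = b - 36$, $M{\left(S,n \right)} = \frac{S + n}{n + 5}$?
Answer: $- \frac{42518}{3} \approx -14173.0$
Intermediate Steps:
$M{\left(S,n \right)} = \frac{S + n}{5 + n}$
$v{\left(t,b \right)} = -36 + b$
$v{\left(39,M{\left(10,-8 \right)} \right)} - 14136 = \left(-36 + \frac{10 - 8}{5 - 8}\right) - 14136 = \left(-36 + \frac{1}{-3} \cdot 2\right) - 14136 = \left(-36 - \frac{2}{3}\right) - 14136 = - \frac{110}{3} - 14136 = - \frac{42518}{3}$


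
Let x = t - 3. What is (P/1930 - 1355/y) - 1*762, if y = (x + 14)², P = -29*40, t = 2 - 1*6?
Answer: -7473433/9457 ≈ -790.25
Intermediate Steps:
t = -4 (t = 2 - 6 = -4)
x = -7 (x = -4 - 3 = -7)
P = -1160
y = 49 (y = (-7 + 14)² = 7² = 49)
(P/1930 - 1355/y) - 1*762 = (-1160/1930 - 1355/49) - 1*762 = (-1160*1/1930 - 1355*1/49) - 762 = (-116/193 - 1355/49) - 762 = -267199/9457 - 762 = -7473433/9457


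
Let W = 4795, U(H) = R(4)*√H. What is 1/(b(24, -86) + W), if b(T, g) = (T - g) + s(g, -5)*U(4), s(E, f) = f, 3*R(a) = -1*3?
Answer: 1/4915 ≈ 0.00020346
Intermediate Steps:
R(a) = -1 (R(a) = (-1*3)/3 = (⅓)*(-3) = -1)
U(H) = -√H
b(T, g) = 10 + T - g (b(T, g) = (T - g) - (-5)*√4 = (T - g) - (-5)*2 = (T - g) - 5*(-2) = (T - g) + 10 = 10 + T - g)
1/(b(24, -86) + W) = 1/((10 + 24 - 1*(-86)) + 4795) = 1/((10 + 24 + 86) + 4795) = 1/(120 + 4795) = 1/4915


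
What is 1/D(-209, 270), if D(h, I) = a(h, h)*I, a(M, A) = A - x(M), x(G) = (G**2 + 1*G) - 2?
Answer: -1/11793330 ≈ -8.4794e-8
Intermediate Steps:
x(G) = -2 + G + G**2 (x(G) = (G**2 + G) - 2 = (G + G**2) - 2 = -2 + G + G**2)
a(M, A) = 2 + A - M - M**2 (a(M, A) = A - (-2 + M + M**2) = A + (2 - M - M**2) = 2 + A - M - M**2)
D(h, I) = I*(2 - h**2) (D(h, I) = (2 + h - h - h**2)*I = (2 - h**2)*I = I*(2 - h**2))
1/D(-209, 270) = 1/(270*(2 - 1*(-209)**2)) = 1/(270*(2 - 1*43681)) = 1/(270*(2 - 43681)) = 1/(270*(-43679)) = 1/(-11793330) = -1/11793330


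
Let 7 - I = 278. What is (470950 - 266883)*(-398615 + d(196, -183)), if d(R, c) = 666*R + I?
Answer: -54761379450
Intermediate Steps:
I = -271 (I = 7 - 1*278 = 7 - 278 = -271)
d(R, c) = -271 + 666*R (d(R, c) = 666*R - 271 = -271 + 666*R)
(470950 - 266883)*(-398615 + d(196, -183)) = (470950 - 266883)*(-398615 + (-271 + 666*196)) = 204067*(-398615 + (-271 + 130536)) = 204067*(-398615 + 130265) = 204067*(-268350) = -54761379450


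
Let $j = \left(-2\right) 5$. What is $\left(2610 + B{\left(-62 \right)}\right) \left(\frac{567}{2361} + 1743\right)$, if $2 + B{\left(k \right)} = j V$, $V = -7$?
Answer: $\frac{3674028540}{787} \approx 4.6684 \cdot 10^{6}$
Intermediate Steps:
$j = -10$
$B{\left(k \right)} = 68$ ($B{\left(k \right)} = -2 - -70 = -2 + 70 = 68$)
$\left(2610 + B{\left(-62 \right)}\right) \left(\frac{567}{2361} + 1743\right) = \left(2610 + 68\right) \left(\frac{567}{2361} + 1743\right) = 2678 \left(567 \cdot \frac{1}{2361} + 1743\right) = 2678 \left(\frac{189}{787} + 1743\right) = 2678 \cdot \frac{1371930}{787} = \frac{3674028540}{787}$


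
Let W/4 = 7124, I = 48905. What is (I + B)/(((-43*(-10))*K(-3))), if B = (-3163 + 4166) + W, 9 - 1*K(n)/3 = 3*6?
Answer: -39202/5805 ≈ -6.7531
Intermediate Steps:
W = 28496 (W = 4*7124 = 28496)
K(n) = -27 (K(n) = 27 - 9*6 = 27 - 3*18 = 27 - 54 = -27)
B = 29499 (B = (-3163 + 4166) + 28496 = 1003 + 28496 = 29499)
(I + B)/(((-43*(-10))*K(-3))) = (48905 + 29499)/((-43*(-10)*(-27))) = 78404/((430*(-27))) = 78404/(-11610) = 78404*(-1/11610) = -39202/5805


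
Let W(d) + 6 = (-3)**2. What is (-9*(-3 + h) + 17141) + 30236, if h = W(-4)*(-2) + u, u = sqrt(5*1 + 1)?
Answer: 47458 - 9*sqrt(6) ≈ 47436.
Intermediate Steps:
W(d) = 3 (W(d) = -6 + (-3)**2 = -6 + 9 = 3)
u = sqrt(6) (u = sqrt(5 + 1) = sqrt(6) ≈ 2.4495)
h = -6 + sqrt(6) (h = 3*(-2) + sqrt(6) = -6 + sqrt(6) ≈ -3.5505)
(-9*(-3 + h) + 17141) + 30236 = (-9*(-3 + (-6 + sqrt(6))) + 17141) + 30236 = (-9*(-9 + sqrt(6)) + 17141) + 30236 = ((81 - 9*sqrt(6)) + 17141) + 30236 = (17222 - 9*sqrt(6)) + 30236 = 47458 - 9*sqrt(6)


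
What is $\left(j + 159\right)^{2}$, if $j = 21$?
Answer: $32400$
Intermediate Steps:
$\left(j + 159\right)^{2} = \left(21 + 159\right)^{2} = 180^{2} = 32400$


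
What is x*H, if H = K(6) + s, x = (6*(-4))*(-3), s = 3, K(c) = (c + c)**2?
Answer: 10584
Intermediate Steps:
K(c) = 4*c**2 (K(c) = (2*c)**2 = 4*c**2)
x = 72 (x = -24*(-3) = 72)
H = 147 (H = 4*6**2 + 3 = 4*36 + 3 = 144 + 3 = 147)
x*H = 72*147 = 10584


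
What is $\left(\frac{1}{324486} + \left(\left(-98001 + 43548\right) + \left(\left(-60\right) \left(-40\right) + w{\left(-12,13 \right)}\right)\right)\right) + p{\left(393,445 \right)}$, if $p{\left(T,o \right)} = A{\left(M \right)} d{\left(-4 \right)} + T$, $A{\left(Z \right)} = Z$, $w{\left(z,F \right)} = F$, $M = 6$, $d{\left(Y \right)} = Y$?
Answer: $- \frac{16766516105}{324486} \approx -51671.0$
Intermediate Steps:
$p{\left(T,o \right)} = -24 + T$ ($p{\left(T,o \right)} = 6 \left(-4\right) + T = -24 + T$)
$\left(\frac{1}{324486} + \left(\left(-98001 + 43548\right) + \left(\left(-60\right) \left(-40\right) + w{\left(-12,13 \right)}\right)\right)\right) + p{\left(393,445 \right)} = \left(\frac{1}{324486} + \left(\left(-98001 + 43548\right) + \left(\left(-60\right) \left(-40\right) + 13\right)\right)\right) + \left(-24 + 393\right) = \left(\frac{1}{324486} + \left(-54453 + \left(2400 + 13\right)\right)\right) + 369 = \left(\frac{1}{324486} + \left(-54453 + 2413\right)\right) + 369 = \left(\frac{1}{324486} - 52040\right) + 369 = - \frac{16886251439}{324486} + 369 = - \frac{16766516105}{324486}$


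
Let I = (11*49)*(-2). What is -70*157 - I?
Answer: -9912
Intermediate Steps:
I = -1078 (I = 539*(-2) = -1078)
-70*157 - I = -70*157 - 1*(-1078) = -10990 + 1078 = -9912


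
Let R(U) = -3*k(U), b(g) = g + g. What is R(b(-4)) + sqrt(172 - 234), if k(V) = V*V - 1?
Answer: -189 + I*sqrt(62) ≈ -189.0 + 7.874*I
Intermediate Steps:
k(V) = -1 + V**2 (k(V) = V**2 - 1 = -1 + V**2)
b(g) = 2*g
R(U) = 3 - 3*U**2 (R(U) = -3*(-1 + U**2) = 3 - 3*U**2)
R(b(-4)) + sqrt(172 - 234) = (3 - 3*(2*(-4))**2) + sqrt(172 - 234) = (3 - 3*(-8)**2) + sqrt(-62) = (3 - 3*64) + I*sqrt(62) = (3 - 192) + I*sqrt(62) = -189 + I*sqrt(62)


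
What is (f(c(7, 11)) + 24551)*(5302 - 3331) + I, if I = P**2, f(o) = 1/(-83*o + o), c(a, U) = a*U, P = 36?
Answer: 305542773567/6314 ≈ 4.8391e+7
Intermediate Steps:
c(a, U) = U*a
f(o) = -1/(82*o) (f(o) = 1/(-82*o) = -1/(82*o))
I = 1296 (I = 36**2 = 1296)
(f(c(7, 11)) + 24551)*(5302 - 3331) + I = (-1/(82*(11*7)) + 24551)*(5302 - 3331) + 1296 = (-1/82/77 + 24551)*1971 + 1296 = (-1/82*1/77 + 24551)*1971 + 1296 = (-1/6314 + 24551)*1971 + 1296 = (155015013/6314)*1971 + 1296 = 305534590623/6314 + 1296 = 305542773567/6314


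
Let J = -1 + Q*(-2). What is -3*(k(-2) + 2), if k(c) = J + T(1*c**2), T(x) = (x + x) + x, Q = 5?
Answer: -9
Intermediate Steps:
T(x) = 3*x (T(x) = 2*x + x = 3*x)
J = -11 (J = -1 + 5*(-2) = -1 - 10 = -11)
k(c) = -11 + 3*c**2 (k(c) = -11 + 3*(1*c**2) = -11 + 3*c**2)
-3*(k(-2) + 2) = -3*((-11 + 3*(-2)**2) + 2) = -3*((-11 + 3*4) + 2) = -3*((-11 + 12) + 2) = -3*(1 + 2) = -3*3 = -9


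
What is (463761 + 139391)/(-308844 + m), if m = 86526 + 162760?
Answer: -301576/29779 ≈ -10.127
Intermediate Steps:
m = 249286
(463761 + 139391)/(-308844 + m) = (463761 + 139391)/(-308844 + 249286) = 603152/(-59558) = 603152*(-1/59558) = -301576/29779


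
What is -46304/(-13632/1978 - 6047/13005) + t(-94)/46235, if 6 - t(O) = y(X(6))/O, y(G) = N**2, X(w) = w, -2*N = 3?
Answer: 295812028171202457/46998648551848 ≈ 6294.1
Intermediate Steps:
N = -3/2 (N = -1/2*3 = -3/2 ≈ -1.5000)
y(G) = 9/4 (y(G) = (-3/2)**2 = 9/4)
t(O) = 6 - 9/(4*O)
-46304/(-13632/1978 - 6047/13005) + t(-94)/46235 = -46304/(-13632/1978 - 6047/13005) + (6 - 9/4/(-94))/46235 = -46304/(-13632*1/1978 - 6047*1/13005) + (6 - 9/4*(-1/94))*(1/46235) = -46304/(-6816/989 - 6047/13005) + (6 + 9/376)*(1/46235) = -46304/(-94622563/12861945) + (2265/376)*(1/46235) = -46304*(-12861945/94622563) + 453/3476872 = 595559501280/94622563 + 453/3476872 = 295812028171202457/46998648551848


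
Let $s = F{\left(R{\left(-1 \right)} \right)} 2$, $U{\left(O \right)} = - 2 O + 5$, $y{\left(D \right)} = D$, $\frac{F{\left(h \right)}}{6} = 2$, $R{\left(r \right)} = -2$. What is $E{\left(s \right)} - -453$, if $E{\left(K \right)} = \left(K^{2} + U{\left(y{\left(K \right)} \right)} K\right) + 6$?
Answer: $3$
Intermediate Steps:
$F{\left(h \right)} = 12$ ($F{\left(h \right)} = 6 \cdot 2 = 12$)
$U{\left(O \right)} = 5 - 2 O$
$s = 24$ ($s = 12 \cdot 2 = 24$)
$E{\left(K \right)} = 6 + K^{2} + K \left(5 - 2 K\right)$ ($E{\left(K \right)} = \left(K^{2} + \left(5 - 2 K\right) K\right) + 6 = \left(K^{2} + K \left(5 - 2 K\right)\right) + 6 = 6 + K^{2} + K \left(5 - 2 K\right)$)
$E{\left(s \right)} - -453 = \left(6 - 24^{2} + 5 \cdot 24\right) - -453 = \left(6 - 576 + 120\right) + 453 = -450 + 453 = 3$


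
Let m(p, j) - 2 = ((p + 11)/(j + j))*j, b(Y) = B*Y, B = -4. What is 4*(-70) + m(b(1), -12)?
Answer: -549/2 ≈ -274.50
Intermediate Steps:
b(Y) = -4*Y
m(p, j) = 15/2 + p/2 (m(p, j) = 2 + ((p + 11)/(j + j))*j = 2 + ((11 + p)/((2*j)))*j = 2 + ((11 + p)*(1/(2*j)))*j = 2 + ((11 + p)/(2*j))*j = 2 + (11/2 + p/2) = 15/2 + p/2)
4*(-70) + m(b(1), -12) = 4*(-70) + (15/2 + (-4*1)/2) = -280 + (15/2 + (½)*(-4)) = -280 + (15/2 - 2) = -280 + 11/2 = -549/2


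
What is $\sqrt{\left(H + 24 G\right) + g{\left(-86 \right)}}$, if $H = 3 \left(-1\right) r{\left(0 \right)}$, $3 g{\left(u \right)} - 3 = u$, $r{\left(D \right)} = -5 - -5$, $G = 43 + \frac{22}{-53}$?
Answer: $\frac{\sqrt{25138695}}{159} \approx 31.534$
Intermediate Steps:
$G = \frac{2257}{53}$ ($G = 43 + 22 \left(- \frac{1}{53}\right) = 43 - \frac{22}{53} = \frac{2257}{53} \approx 42.585$)
$r{\left(D \right)} = 0$ ($r{\left(D \right)} = -5 + 5 = 0$)
$g{\left(u \right)} = 1 + \frac{u}{3}$
$H = 0$ ($H = 3 \left(-1\right) 0 = \left(-3\right) 0 = 0$)
$\sqrt{\left(H + 24 G\right) + g{\left(-86 \right)}} = \sqrt{\left(0 + 24 \cdot \frac{2257}{53}\right) + \left(1 + \frac{1}{3} \left(-86\right)\right)} = \sqrt{\left(0 + \frac{54168}{53}\right) + \left(1 - \frac{86}{3}\right)} = \sqrt{\frac{54168}{53} - \frac{83}{3}} = \sqrt{\frac{158105}{159}} = \frac{\sqrt{25138695}}{159}$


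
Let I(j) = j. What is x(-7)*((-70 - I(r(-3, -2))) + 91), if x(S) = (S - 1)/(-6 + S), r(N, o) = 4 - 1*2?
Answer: 152/13 ≈ 11.692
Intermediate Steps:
r(N, o) = 2 (r(N, o) = 4 - 2 = 2)
x(S) = (-1 + S)/(-6 + S)
x(-7)*((-70 - I(r(-3, -2))) + 91) = ((-1 - 7)/(-6 - 7))*((-70 - 1*2) + 91) = (-8/(-13))*((-70 - 2) + 91) = (-1/13*(-8))*(-72 + 91) = (8/13)*19 = 152/13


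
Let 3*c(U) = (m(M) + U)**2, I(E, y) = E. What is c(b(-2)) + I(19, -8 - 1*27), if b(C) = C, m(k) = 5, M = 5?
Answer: 22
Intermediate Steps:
c(U) = (5 + U)**2/3
c(b(-2)) + I(19, -8 - 1*27) = (5 - 2)**2/3 + 19 = (1/3)*3**2 + 19 = (1/3)*9 + 19 = 3 + 19 = 22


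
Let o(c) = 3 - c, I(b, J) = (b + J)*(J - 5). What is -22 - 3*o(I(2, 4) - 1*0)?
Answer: -49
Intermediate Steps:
I(b, J) = (-5 + J)*(J + b) (I(b, J) = (J + b)*(-5 + J) = (-5 + J)*(J + b))
-22 - 3*o(I(2, 4) - 1*0) = -22 - 3*(3 - ((4² - 5*4 - 5*2 + 4*2) - 1*0)) = -22 - 3*(3 - ((16 - 20 - 10 + 8) + 0)) = -22 - 3*(3 - (-6 + 0)) = -22 - 3*(3 - 1*(-6)) = -22 - 3*(3 + 6) = -22 - 3*9 = -22 - 27 = -49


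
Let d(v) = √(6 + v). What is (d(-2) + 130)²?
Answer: 17424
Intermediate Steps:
(d(-2) + 130)² = (√(6 - 2) + 130)² = (√4 + 130)² = (2 + 130)² = 132² = 17424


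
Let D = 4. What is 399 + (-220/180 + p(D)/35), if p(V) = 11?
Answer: 125399/315 ≈ 398.09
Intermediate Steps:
399 + (-220/180 + p(D)/35) = 399 + (-220/180 + 11/35) = 399 + (-220*1/180 + 11*(1/35)) = 399 + (-11/9 + 11/35) = 399 - 286/315 = 125399/315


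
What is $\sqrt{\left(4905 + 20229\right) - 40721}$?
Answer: $i \sqrt{15587} \approx 124.85 i$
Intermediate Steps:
$\sqrt{\left(4905 + 20229\right) - 40721} = \sqrt{25134 - 40721} = \sqrt{-15587} = i \sqrt{15587}$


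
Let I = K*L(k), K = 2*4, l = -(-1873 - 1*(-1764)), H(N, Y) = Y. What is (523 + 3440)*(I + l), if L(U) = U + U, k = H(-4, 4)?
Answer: 685599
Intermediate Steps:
k = 4
l = 109 (l = -(-1873 + 1764) = -1*(-109) = 109)
L(U) = 2*U
K = 8
I = 64 (I = 8*(2*4) = 8*8 = 64)
(523 + 3440)*(I + l) = (523 + 3440)*(64 + 109) = 3963*173 = 685599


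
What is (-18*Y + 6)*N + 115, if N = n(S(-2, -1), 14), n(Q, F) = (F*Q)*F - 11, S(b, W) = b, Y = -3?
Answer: -24065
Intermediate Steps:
n(Q, F) = -11 + Q*F**2 (n(Q, F) = Q*F**2 - 11 = -11 + Q*F**2)
N = -403 (N = -11 - 2*14**2 = -11 - 2*196 = -11 - 392 = -403)
(-18*Y + 6)*N + 115 = (-18*(-3) + 6)*(-403) + 115 = (54 + 6)*(-403) + 115 = 60*(-403) + 115 = -24180 + 115 = -24065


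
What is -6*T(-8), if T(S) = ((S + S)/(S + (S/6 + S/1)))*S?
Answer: 576/13 ≈ 44.308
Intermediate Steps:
T(S) = 12*S/13 (T(S) = ((2*S)/(S + (S*(1/6) + S*1)))*S = ((2*S)/(S + (S/6 + S)))*S = ((2*S)/(S + 7*S/6))*S = ((2*S)/((13*S/6)))*S = ((2*S)*(6/(13*S)))*S = 12*S/13)
-6*T(-8) = -72*(-8)/13 = -6*(-96/13) = 576/13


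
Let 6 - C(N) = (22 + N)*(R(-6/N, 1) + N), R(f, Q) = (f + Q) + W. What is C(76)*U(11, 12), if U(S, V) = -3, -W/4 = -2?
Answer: 474027/19 ≈ 24949.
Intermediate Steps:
W = 8 (W = -4*(-2) = 8)
R(f, Q) = 8 + Q + f (R(f, Q) = (f + Q) + 8 = (Q + f) + 8 = 8 + Q + f)
C(N) = 6 - (22 + N)*(9 + N - 6/N) (C(N) = 6 - (22 + N)*((8 + 1 - 6/N) + N) = 6 - (22 + N)*((9 - 6/N) + N) = 6 - (22 + N)*(9 + N - 6/N))
C(76)*U(11, 12) = (-186 - 1*76**2 - 31*76 + 132/76)*(-3) = (-186 - 1*5776 - 2356 + 132*(1/76))*(-3) = (-186 - 5776 - 2356 + 33/19)*(-3) = -158009/19*(-3) = 474027/19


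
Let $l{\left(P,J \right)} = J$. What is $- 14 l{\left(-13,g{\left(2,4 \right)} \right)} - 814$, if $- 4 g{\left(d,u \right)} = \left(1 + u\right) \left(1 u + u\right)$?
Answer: $-674$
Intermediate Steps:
$g{\left(d,u \right)} = - \frac{u \left(1 + u\right)}{2}$ ($g{\left(d,u \right)} = - \frac{\left(1 + u\right) \left(1 u + u\right)}{4} = - \frac{\left(1 + u\right) \left(u + u\right)}{4} = - \frac{\left(1 + u\right) 2 u}{4} = - \frac{2 u \left(1 + u\right)}{4} = - \frac{u \left(1 + u\right)}{2}$)
$- 14 l{\left(-13,g{\left(2,4 \right)} \right)} - 814 = - 14 \left(\left(- \frac{1}{2}\right) 4 \left(1 + 4\right)\right) - 814 = - 14 \left(\left(- \frac{1}{2}\right) 4 \cdot 5\right) - 814 = \left(-14\right) \left(-10\right) - 814 = 140 - 814 = -674$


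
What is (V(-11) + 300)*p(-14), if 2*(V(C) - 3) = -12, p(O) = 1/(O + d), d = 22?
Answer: 297/8 ≈ 37.125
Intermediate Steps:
p(O) = 1/(22 + O) (p(O) = 1/(O + 22) = 1/(22 + O))
V(C) = -3 (V(C) = 3 + (1/2)*(-12) = 3 - 6 = -3)
(V(-11) + 300)*p(-14) = (-3 + 300)/(22 - 14) = 297/8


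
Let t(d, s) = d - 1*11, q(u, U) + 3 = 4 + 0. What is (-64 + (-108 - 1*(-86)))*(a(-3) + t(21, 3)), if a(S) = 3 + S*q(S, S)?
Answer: -860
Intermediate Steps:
q(u, U) = 1 (q(u, U) = -3 + (4 + 0) = -3 + 4 = 1)
t(d, s) = -11 + d (t(d, s) = d - 11 = -11 + d)
a(S) = 3 + S (a(S) = 3 + S*1 = 3 + S)
(-64 + (-108 - 1*(-86)))*(a(-3) + t(21, 3)) = (-64 + (-108 - 1*(-86)))*((3 - 3) + (-11 + 21)) = (-64 + (-108 + 86))*(0 + 10) = (-64 - 22)*10 = -86*10 = -860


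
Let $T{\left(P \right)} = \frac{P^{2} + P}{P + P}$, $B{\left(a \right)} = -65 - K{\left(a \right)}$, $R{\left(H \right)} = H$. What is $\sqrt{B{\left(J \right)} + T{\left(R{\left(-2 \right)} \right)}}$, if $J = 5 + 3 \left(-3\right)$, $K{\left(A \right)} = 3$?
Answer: $\frac{i \sqrt{274}}{2} \approx 8.2765 i$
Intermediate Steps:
$J = -4$ ($J = 5 - 9 = -4$)
$B{\left(a \right)} = -68$ ($B{\left(a \right)} = -65 - 3 = -68$)
$T{\left(P \right)} = \frac{P + P^{2}}{2 P}$
$\sqrt{B{\left(J \right)} + T{\left(R{\left(-2 \right)} \right)}} = \sqrt{-68 + \left(\frac{1}{2} + \frac{1}{2} \left(-2\right)\right)} = \sqrt{-68 + \left(\frac{1}{2} - 1\right)} = \sqrt{-68 - \frac{1}{2}} = \sqrt{- \frac{137}{2}} = \frac{i \sqrt{274}}{2}$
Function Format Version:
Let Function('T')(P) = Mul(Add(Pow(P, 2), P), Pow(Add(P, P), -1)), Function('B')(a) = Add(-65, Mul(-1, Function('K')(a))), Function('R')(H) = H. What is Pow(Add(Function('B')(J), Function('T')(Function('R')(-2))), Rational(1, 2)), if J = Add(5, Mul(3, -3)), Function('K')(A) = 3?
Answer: Mul(Rational(1, 2), I, Pow(274, Rational(1, 2))) ≈ Mul(8.2765, I)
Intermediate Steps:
J = -4 (J = Add(5, -9) = -4)
Function('B')(a) = -68 (Function('B')(a) = Add(-65, Mul(-1, 3)) = Add(-65, -3) = -68)
Function('T')(P) = Mul(Rational(1, 2), Pow(P, -1), Add(P, Pow(P, 2))) (Function('T')(P) = Mul(Add(P, Pow(P, 2)), Pow(Mul(2, P), -1)) = Mul(Add(P, Pow(P, 2)), Mul(Rational(1, 2), Pow(P, -1))) = Mul(Rational(1, 2), Pow(P, -1), Add(P, Pow(P, 2))))
Pow(Add(Function('B')(J), Function('T')(Function('R')(-2))), Rational(1, 2)) = Pow(Add(-68, Add(Rational(1, 2), Mul(Rational(1, 2), -2))), Rational(1, 2)) = Pow(Add(-68, Add(Rational(1, 2), -1)), Rational(1, 2)) = Pow(Add(-68, Rational(-1, 2)), Rational(1, 2)) = Pow(Rational(-137, 2), Rational(1, 2)) = Mul(Rational(1, 2), I, Pow(274, Rational(1, 2)))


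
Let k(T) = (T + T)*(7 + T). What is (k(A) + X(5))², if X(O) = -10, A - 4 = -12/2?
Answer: 900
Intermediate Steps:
A = -2 (A = 4 - 12/2 = 4 - 12*½ = 4 - 6 = -2)
k(T) = 2*T*(7 + T) (k(T) = (2*T)*(7 + T) = 2*T*(7 + T))
(k(A) + X(5))² = (2*(-2)*(7 - 2) - 10)² = (2*(-2)*5 - 10)² = (-20 - 10)² = (-30)² = 900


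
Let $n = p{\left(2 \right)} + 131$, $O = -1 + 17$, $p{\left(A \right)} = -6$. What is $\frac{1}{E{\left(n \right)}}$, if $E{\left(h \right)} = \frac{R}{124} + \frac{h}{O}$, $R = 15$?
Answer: $\frac{496}{3935} \approx 0.12605$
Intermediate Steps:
$O = 16$
$n = 125$ ($n = -6 + 131 = 125$)
$E{\left(h \right)} = \frac{15}{124} + \frac{h}{16}$
$\frac{1}{E{\left(n \right)}} = \frac{1}{\frac{15}{124} + \frac{1}{16} \cdot 125} = \frac{1}{\frac{15}{124} + \frac{125}{16}} = \frac{1}{\frac{3935}{496}} = \frac{496}{3935}$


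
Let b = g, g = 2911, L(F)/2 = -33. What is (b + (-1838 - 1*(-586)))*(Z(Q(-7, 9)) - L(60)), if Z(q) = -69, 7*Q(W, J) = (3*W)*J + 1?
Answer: -4977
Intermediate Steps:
L(F) = -66 (L(F) = 2*(-33) = -66)
Q(W, J) = 1/7 + 3*J*W/7 (Q(W, J) = ((3*W)*J + 1)/7 = (3*J*W + 1)/7 = (1 + 3*J*W)/7 = 1/7 + 3*J*W/7)
b = 2911
(b + (-1838 - 1*(-586)))*(Z(Q(-7, 9)) - L(60)) = (2911 + (-1838 - 1*(-586)))*(-69 - 1*(-66)) = (2911 + (-1838 + 586))*(-69 + 66) = (2911 - 1252)*(-3) = 1659*(-3) = -4977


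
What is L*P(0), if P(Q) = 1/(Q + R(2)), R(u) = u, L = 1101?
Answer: 1101/2 ≈ 550.50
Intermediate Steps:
P(Q) = 1/(2 + Q) (P(Q) = 1/(Q + 2) = 1/(2 + Q))
L*P(0) = 1101/(2 + 0) = 1101/2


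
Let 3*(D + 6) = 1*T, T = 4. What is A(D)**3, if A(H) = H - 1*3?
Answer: -12167/27 ≈ -450.63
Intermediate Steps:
D = -14/3 (D = -6 + (1*4)/3 = -6 + (1/3)*4 = -6 + 4/3 = -14/3 ≈ -4.6667)
A(H) = -3 + H (A(H) = H - 3 = -3 + H)
A(D)**3 = (-3 - 14/3)**3 = (-23/3)**3 = -12167/27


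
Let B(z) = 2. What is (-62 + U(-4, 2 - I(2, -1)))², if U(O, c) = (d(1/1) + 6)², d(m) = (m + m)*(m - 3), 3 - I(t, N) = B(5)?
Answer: 3364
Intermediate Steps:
I(t, N) = 1 (I(t, N) = 3 - 1*2 = 3 - 2 = 1)
d(m) = 2*m*(-3 + m) (d(m) = (2*m)*(-3 + m) = 2*m*(-3 + m))
U(O, c) = 4 (U(O, c) = (2*(-3 + 1/1)/1 + 6)² = (2*1*(-3 + 1) + 6)² = (2*1*(-2) + 6)² = (-4 + 6)² = 2² = 4)
(-62 + U(-4, 2 - I(2, -1)))² = (-62 + 4)² = (-58)² = 3364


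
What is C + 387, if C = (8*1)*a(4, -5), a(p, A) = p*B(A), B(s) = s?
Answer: 227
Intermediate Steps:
a(p, A) = A*p (a(p, A) = p*A = A*p)
C = -160 (C = (8*1)*(-5*4) = 8*(-20) = -160)
C + 387 = -160 + 387 = 227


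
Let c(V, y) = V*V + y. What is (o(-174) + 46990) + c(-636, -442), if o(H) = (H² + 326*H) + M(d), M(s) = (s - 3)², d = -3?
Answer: 424632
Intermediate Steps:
M(s) = (-3 + s)²
o(H) = 36 + H² + 326*H (o(H) = (H² + 326*H) + (-3 - 3)² = (H² + 326*H) + (-6)² = (H² + 326*H) + 36 = 36 + H² + 326*H)
c(V, y) = y + V² (c(V, y) = V² + y = y + V²)
(o(-174) + 46990) + c(-636, -442) = ((36 + (-174)² + 326*(-174)) + 46990) + (-442 + (-636)²) = ((36 + 30276 - 56724) + 46990) + (-442 + 404496) = (-26412 + 46990) + 404054 = 20578 + 404054 = 424632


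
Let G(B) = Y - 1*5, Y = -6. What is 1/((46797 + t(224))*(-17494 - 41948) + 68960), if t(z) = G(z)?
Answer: -1/2780984452 ≈ -3.5958e-10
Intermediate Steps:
G(B) = -11 (G(B) = -6 - 1*5 = -6 - 5 = -11)
t(z) = -11
1/((46797 + t(224))*(-17494 - 41948) + 68960) = 1/((46797 - 11)*(-17494 - 41948) + 68960) = 1/(46786*(-59442) + 68960) = 1/(-2781053412 + 68960) = 1/(-2780984452) = -1/2780984452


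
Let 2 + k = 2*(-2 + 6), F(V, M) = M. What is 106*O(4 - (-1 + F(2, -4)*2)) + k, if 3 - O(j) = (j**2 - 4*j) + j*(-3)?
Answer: -7944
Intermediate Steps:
O(j) = 3 - j**2 + 7*j (O(j) = 3 - ((j**2 - 4*j) + j*(-3)) = 3 - ((j**2 - 4*j) - 3*j) = 3 - (j**2 - 7*j) = 3 + (-j**2 + 7*j) = 3 - j**2 + 7*j)
k = 6 (k = -2 + 2*(-2 + 6) = -2 + 2*4 = -2 + 8 = 6)
106*O(4 - (-1 + F(2, -4)*2)) + k = 106*(3 - (4 - (-1 - 4*2))**2 + 7*(4 - (-1 - 4*2))) + 6 = 106*(3 - (4 - (-1 - 8))**2 + 7*(4 - (-1 - 8))) + 6 = 106*(3 - (4 - 1*(-9))**2 + 7*(4 - 1*(-9))) + 6 = 106*(3 - (4 + 9)**2 + 7*(4 + 9)) + 6 = 106*(3 - 1*13**2 + 7*13) + 6 = 106*(3 - 1*169 + 91) + 6 = 106*(3 - 169 + 91) + 6 = 106*(-75) + 6 = -7950 + 6 = -7944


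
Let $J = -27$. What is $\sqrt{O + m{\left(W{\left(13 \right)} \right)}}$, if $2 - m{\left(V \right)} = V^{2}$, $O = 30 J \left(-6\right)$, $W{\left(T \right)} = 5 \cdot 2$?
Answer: $\sqrt{4762} \approx 69.007$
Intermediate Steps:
$W{\left(T \right)} = 10$
$O = 4860$ ($O = 30 \left(-27\right) \left(-6\right) = \left(-810\right) \left(-6\right) = 4860$)
$m{\left(V \right)} = 2 - V^{2}$
$\sqrt{O + m{\left(W{\left(13 \right)} \right)}} = \sqrt{4860 + \left(2 - 10^{2}\right)} = \sqrt{4860 + \left(2 - 100\right)} = \sqrt{4860 - 98} = \sqrt{4762}$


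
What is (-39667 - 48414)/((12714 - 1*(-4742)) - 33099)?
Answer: 88081/15643 ≈ 5.6307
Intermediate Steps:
(-39667 - 48414)/((12714 - 1*(-4742)) - 33099) = -88081/((12714 + 4742) - 33099) = -88081/(17456 - 33099) = -88081/(-15643) = -88081*(-1/15643) = 88081/15643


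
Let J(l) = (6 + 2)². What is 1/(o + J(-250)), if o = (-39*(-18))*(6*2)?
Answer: 1/8488 ≈ 0.00011781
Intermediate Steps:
J(l) = 64 (J(l) = 8² = 64)
o = 8424 (o = 702*12 = 8424)
1/(o + J(-250)) = 1/(8424 + 64) = 1/8488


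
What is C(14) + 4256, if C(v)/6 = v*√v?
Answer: 4256 + 84*√14 ≈ 4570.3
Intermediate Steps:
C(v) = 6*v^(3/2) (C(v) = 6*(v*√v) = 6*v^(3/2))
C(14) + 4256 = 6*14^(3/2) + 4256 = 6*(14*√14) + 4256 = 84*√14 + 4256 = 4256 + 84*√14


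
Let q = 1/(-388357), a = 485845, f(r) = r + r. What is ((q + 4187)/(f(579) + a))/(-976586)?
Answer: -813025379/92351355136700803 ≈ -8.8036e-9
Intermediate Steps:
f(r) = 2*r
q = -1/388357 ≈ -2.5750e-6
((q + 4187)/(f(579) + a))/(-976586) = ((-1/388357 + 4187)/(2*579 + 485845))/(-976586) = (1626050758/(388357*(1158 + 485845)))*(-1/976586) = ((1626050758/388357)/487003)*(-1/976586) = ((1626050758/388357)*(1/487003))*(-1/976586) = (1626050758/189131024071)*(-1/976586) = -813025379/92351355136700803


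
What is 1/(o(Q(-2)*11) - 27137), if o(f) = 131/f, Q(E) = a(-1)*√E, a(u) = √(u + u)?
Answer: -22/597145 ≈ -3.6842e-5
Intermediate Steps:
a(u) = √2*√u (a(u) = √(2*u) = √2*√u)
Q(E) = I*√2*√E (Q(E) = (√2*√(-1))*√E = (√2*I)*√E = (I*√2)*√E = I*√2*√E)
1/(o(Q(-2)*11) - 27137) = 1/(131/(((I*√2*√(-2))*11)) - 27137) = 1/(131/(((I*√2*(I*√2))*11)) - 27137) = 1/(131/((-2*11)) - 27137) = 1/(131/(-22) - 27137) = 1/(131*(-1/22) - 27137) = 1/(-131/22 - 27137) = 1/(-597145/22) = -22/597145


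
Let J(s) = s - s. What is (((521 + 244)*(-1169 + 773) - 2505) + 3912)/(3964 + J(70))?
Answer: -301533/3964 ≈ -76.068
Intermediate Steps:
J(s) = 0
(((521 + 244)*(-1169 + 773) - 2505) + 3912)/(3964 + J(70)) = (((521 + 244)*(-1169 + 773) - 2505) + 3912)/(3964 + 0) = ((765*(-396) - 2505) + 3912)/3964 = ((-302940 - 2505) + 3912)*(1/3964) = (-305445 + 3912)*(1/3964) = -301533*1/3964 = -301533/3964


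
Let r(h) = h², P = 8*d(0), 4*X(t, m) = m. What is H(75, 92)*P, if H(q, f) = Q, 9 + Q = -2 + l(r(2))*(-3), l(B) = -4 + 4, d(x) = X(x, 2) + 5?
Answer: -484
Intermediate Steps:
X(t, m) = m/4
d(x) = 11/2 (d(x) = (¼)*2 + 5 = ½ + 5 = 11/2)
P = 44 (P = 8*(11/2) = 44)
l(B) = 0
Q = -11 (Q = -9 + (-2 + 0*(-3)) = -9 + (-2 + 0) = -9 - 2 = -11)
H(q, f) = -11
H(75, 92)*P = -11*44 = -484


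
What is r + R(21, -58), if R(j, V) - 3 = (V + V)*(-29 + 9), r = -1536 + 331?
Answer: 1118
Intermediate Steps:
r = -1205
R(j, V) = 3 - 40*V (R(j, V) = 3 + (V + V)*(-29 + 9) = 3 + (2*V)*(-20) = 3 - 40*V)
r + R(21, -58) = -1205 + (3 - 40*(-58)) = -1205 + (3 + 2320) = -1205 + 2323 = 1118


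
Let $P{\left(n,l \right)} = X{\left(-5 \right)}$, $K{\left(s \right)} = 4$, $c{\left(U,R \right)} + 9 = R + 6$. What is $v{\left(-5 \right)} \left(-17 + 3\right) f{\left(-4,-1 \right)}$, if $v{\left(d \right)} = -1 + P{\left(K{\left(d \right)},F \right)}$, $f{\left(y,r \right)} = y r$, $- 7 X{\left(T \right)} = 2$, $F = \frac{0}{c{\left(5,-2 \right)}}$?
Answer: $72$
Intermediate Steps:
$c{\left(U,R \right)} = -3 + R$ ($c{\left(U,R \right)} = -9 + \left(R + 6\right) = -9 + \left(6 + R\right) = -3 + R$)
$F = 0$ ($F = \frac{0}{-3 - 2} = \frac{0}{-5} = 0 \left(- \frac{1}{5}\right) = 0$)
$X{\left(T \right)} = - \frac{2}{7}$ ($X{\left(T \right)} = \left(- \frac{1}{7}\right) 2 = - \frac{2}{7}$)
$P{\left(n,l \right)} = - \frac{2}{7}$
$f{\left(y,r \right)} = r y$
$v{\left(d \right)} = - \frac{9}{7}$ ($v{\left(d \right)} = -1 - \frac{2}{7} = - \frac{9}{7}$)
$v{\left(-5 \right)} \left(-17 + 3\right) f{\left(-4,-1 \right)} = - \frac{9 \left(-17 + 3\right)}{7} \left(\left(-1\right) \left(-4\right)\right) = \left(- \frac{9}{7}\right) \left(-14\right) 4 = 18 \cdot 4 = 72$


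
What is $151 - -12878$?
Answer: $13029$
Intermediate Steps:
$151 - -12878 = 151 + 12878 = 13029$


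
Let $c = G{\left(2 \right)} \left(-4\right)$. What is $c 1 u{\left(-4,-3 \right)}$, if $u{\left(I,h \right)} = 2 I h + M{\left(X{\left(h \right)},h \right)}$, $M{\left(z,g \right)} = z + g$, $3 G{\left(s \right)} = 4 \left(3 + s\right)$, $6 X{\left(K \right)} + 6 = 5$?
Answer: $- \frac{5000}{9} \approx -555.56$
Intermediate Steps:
$X{\left(K \right)} = - \frac{1}{6}$ ($X{\left(K \right)} = -1 + \frac{1}{6} \cdot 5 = -1 + \frac{5}{6} = - \frac{1}{6}$)
$G{\left(s \right)} = 4 + \frac{4 s}{3}$ ($G{\left(s \right)} = \frac{4 \left(3 + s\right)}{3} = \frac{12 + 4 s}{3} = 4 + \frac{4 s}{3}$)
$M{\left(z,g \right)} = g + z$
$c = - \frac{80}{3}$ ($c = \left(4 + \frac{4}{3} \cdot 2\right) \left(-4\right) = \left(4 + \frac{8}{3}\right) \left(-4\right) = \frac{20}{3} \left(-4\right) = - \frac{80}{3} \approx -26.667$)
$u{\left(I,h \right)} = - \frac{1}{6} + h + 2 I h$ ($u{\left(I,h \right)} = 2 I h + \left(h - \frac{1}{6}\right) = 2 I h + \left(- \frac{1}{6} + h\right) = - \frac{1}{6} + h + 2 I h$)
$c 1 u{\left(-4,-3 \right)} = \left(- \frac{80}{3}\right) 1 \left(- \frac{1}{6} - 3 + 2 \left(-4\right) \left(-3\right)\right) = - \frac{80 \left(- \frac{1}{6} - 3 + 24\right)}{3} = \left(- \frac{80}{3}\right) \frac{125}{6} = - \frac{5000}{9}$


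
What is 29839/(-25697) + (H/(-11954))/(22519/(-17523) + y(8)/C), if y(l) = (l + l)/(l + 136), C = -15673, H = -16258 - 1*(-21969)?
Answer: -85588221123297911/108417479442169492 ≈ -0.78943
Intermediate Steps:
H = 5711 (H = -16258 + 21969 = 5711)
y(l) = 2*l/(136 + l) (y(l) = (2*l)/(136 + l) = 2*l/(136 + l))
29839/(-25697) + (H/(-11954))/(22519/(-17523) + y(8)/C) = 29839/(-25697) + (5711/(-11954))/(22519/(-17523) + (2*8/(136 + 8))/(-15673)) = 29839*(-1/25697) + (5711*(-1/11954))/(22519*(-1/17523) + (2*8/144)*(-1/15673)) = -29839/25697 - 5711/(11954*(-22519/17523 + (2*8*(1/144))*(-1/15673))) = -29839/25697 - 5711/(11954*(-22519/17523 + (⅑)*(-1/15673))) = -29839/25697 - 5711/(11954*(-22519/17523 - 1/141057)) = -29839/25697 - 5711/(11954*(-352942234/274637979)) = -29839/25697 - 5711/11954*(-274637979/352942234) = -29839/25697 + 1568457498069/4219071465236 = -85588221123297911/108417479442169492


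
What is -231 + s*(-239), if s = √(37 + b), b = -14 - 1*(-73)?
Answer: -231 - 956*√6 ≈ -2572.7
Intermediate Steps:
b = 59 (b = -14 + 73 = 59)
s = 4*√6 (s = √(37 + 59) = √96 = 4*√6 ≈ 9.7980)
-231 + s*(-239) = -231 + (4*√6)*(-239) = -231 - 956*√6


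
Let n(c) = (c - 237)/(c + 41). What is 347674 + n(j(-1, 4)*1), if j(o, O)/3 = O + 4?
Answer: 22598597/65 ≈ 3.4767e+5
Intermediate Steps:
j(o, O) = 12 + 3*O (j(o, O) = 3*(O + 4) = 3*(4 + O) = 12 + 3*O)
n(c) = (-237 + c)/(41 + c)
347674 + n(j(-1, 4)*1) = 347674 + (-237 + (12 + 3*4)*1)/(41 + (12 + 3*4)*1) = 347674 + (-237 + (12 + 12)*1)/(41 + (12 + 12)*1) = 347674 + (-237 + 24*1)/(41 + 24*1) = 347674 + (-237 + 24)/(41 + 24) = 347674 - 213/65 = 22598597/65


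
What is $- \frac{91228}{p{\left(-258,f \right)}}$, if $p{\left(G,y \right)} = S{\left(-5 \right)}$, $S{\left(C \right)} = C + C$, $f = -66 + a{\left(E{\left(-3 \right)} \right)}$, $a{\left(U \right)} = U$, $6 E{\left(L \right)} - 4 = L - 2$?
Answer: $\frac{45614}{5} \approx 9122.8$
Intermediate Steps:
$E{\left(L \right)} = \frac{1}{3} + \frac{L}{6}$ ($E{\left(L \right)} = \frac{2}{3} + \frac{L - 2}{6} = \frac{2}{3} + \frac{-2 + L}{6} = \frac{2}{3} + \left(- \frac{1}{3} + \frac{L}{6}\right) = \frac{1}{3} + \frac{L}{6}$)
$f = - \frac{397}{6}$ ($f = -66 + \left(\frac{1}{3} + \frac{1}{6} \left(-3\right)\right) = -66 + \left(\frac{1}{3} - \frac{1}{2}\right) = -66 - \frac{1}{6} = - \frac{397}{6} \approx -66.167$)
$S{\left(C \right)} = 2 C$
$p{\left(G,y \right)} = -10$ ($p{\left(G,y \right)} = 2 \left(-5\right) = -10$)
$- \frac{91228}{p{\left(-258,f \right)}} = - \frac{91228}{-10} = \left(-91228\right) \left(- \frac{1}{10}\right) = \frac{45614}{5}$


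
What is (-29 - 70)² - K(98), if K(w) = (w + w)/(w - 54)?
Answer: 107762/11 ≈ 9796.5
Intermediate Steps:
K(w) = 2*w/(-54 + w) (K(w) = (2*w)/(-54 + w) = 2*w/(-54 + w))
(-29 - 70)² - K(98) = (-29 - 70)² - 2*98/(-54 + 98) = (-99)² - 2*98/44 = 9801 - 2*98/44 = 9801 - 1*49/11 = 9801 - 49/11 = 107762/11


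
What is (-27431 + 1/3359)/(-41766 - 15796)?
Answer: 46070364/96675379 ≈ 0.47655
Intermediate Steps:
(-27431 + 1/3359)/(-41766 - 15796) = (-27431 + 1/3359)/(-57562) = -92140728/3359*(-1/57562) = 46070364/96675379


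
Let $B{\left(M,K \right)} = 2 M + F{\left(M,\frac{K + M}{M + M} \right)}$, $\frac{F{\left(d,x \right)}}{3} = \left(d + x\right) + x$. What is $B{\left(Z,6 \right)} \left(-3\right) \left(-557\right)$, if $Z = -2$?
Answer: $-26736$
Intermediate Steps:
$F{\left(d,x \right)} = 3 d + 6 x$ ($F{\left(d,x \right)} = 3 \left(\left(d + x\right) + x\right) = 3 \left(d + 2 x\right) = 3 d + 6 x$)
$B{\left(M,K \right)} = 5 M + \frac{3 \left(K + M\right)}{M}$ ($B{\left(M,K \right)} = 2 M + \left(3 M + 6 \frac{K + M}{M + M}\right) = 2 M + \left(3 M + 6 \frac{K + M}{2 M}\right) = 2 M + \left(3 M + \frac{3 \left(K + M\right)}{M}\right) = 5 M + \frac{3 \left(K + M\right)}{M}$)
$B{\left(Z,6 \right)} \left(-3\right) \left(-557\right) = \left(3 + 5 \left(-2\right) + 3 \cdot 6 \frac{1}{-2}\right) \left(-3\right) \left(-557\right) = \left(3 - 10 + 3 \cdot 6 \left(- \frac{1}{2}\right)\right) \left(-3\right) \left(-557\right) = \left(3 - 10 - 9\right) \left(-3\right) \left(-557\right) = \left(-16\right) \left(-3\right) \left(-557\right) = 48 \left(-557\right) = -26736$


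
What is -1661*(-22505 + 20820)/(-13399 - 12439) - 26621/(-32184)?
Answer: -44694131521/415785096 ≈ -107.49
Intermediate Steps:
-1661*(-22505 + 20820)/(-13399 - 12439) - 26621/(-32184) = -1661/((-25838/(-1685))) - 26621*(-1/32184) = -1661/((-25838*(-1/1685))) + 26621/32184 = -1661/25838/1685 + 26621/32184 = -1661*1685/25838 + 26621/32184 = -2798785/25838 + 26621/32184 = -44694131521/415785096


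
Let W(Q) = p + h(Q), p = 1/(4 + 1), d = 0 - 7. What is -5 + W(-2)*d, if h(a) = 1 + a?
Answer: ⅗ ≈ 0.60000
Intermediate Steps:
d = -7
p = ⅕ (p = 1/5 = ⅕ ≈ 0.20000)
W(Q) = 6/5 + Q (W(Q) = ⅕ + (1 + Q) = 6/5 + Q)
-5 + W(-2)*d = -5 + (6/5 - 2)*(-7) = -5 - ⅘*(-7) = -5 + 28/5 = ⅗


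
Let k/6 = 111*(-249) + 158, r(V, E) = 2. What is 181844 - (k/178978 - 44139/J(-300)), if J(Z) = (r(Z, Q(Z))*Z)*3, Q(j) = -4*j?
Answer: 9762555443743/53693400 ≈ 1.8182e+5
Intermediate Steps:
k = -164886 (k = 6*(111*(-249) + 158) = 6*(-27639 + 158) = 6*(-27481) = -164886)
J(Z) = 6*Z (J(Z) = (2*Z)*3 = 6*Z)
181844 - (k/178978 - 44139/J(-300)) = 181844 - (-164886/178978 - 44139/(6*(-300))) = 181844 - (-164886*1/178978 - 44139/(-1800)) = 181844 - (-82443/89489 - 44139*(-1/1800)) = 181844 - (-82443/89489 + 14713/600) = 181844 - 1*1267185857/53693400 = 181844 - 1267185857/53693400 = 9762555443743/53693400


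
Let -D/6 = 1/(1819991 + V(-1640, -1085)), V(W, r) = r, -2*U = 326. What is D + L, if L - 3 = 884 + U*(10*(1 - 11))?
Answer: 5210256236/303151 ≈ 17187.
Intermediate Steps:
U = -163 (U = -½*326 = -163)
D = -1/303151 (D = -6/(1819991 - 1085) = -6/1818906 = -6*1/1818906 = -1/303151 ≈ -3.2987e-6)
L = 17187 (L = 3 + (884 - 1630*(1 - 11)) = 3 + (884 - 1630*(-10)) = 3 + (884 - 163*(-100)) = 3 + (884 + 16300) = 3 + 17184 = 17187)
D + L = -1/303151 + 17187 = 5210256236/303151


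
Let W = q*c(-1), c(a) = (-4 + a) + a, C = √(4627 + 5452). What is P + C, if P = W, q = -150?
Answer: 900 + √10079 ≈ 1000.4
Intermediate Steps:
C = √10079 ≈ 100.39
c(a) = -4 + 2*a
W = 900 (W = -150*(-4 + 2*(-1)) = -150*(-4 - 2) = -150*(-6) = 900)
P = 900
P + C = 900 + √10079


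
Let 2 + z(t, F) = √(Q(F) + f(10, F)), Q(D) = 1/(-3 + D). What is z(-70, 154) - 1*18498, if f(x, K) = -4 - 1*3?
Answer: -18500 + 4*I*√9966/151 ≈ -18500.0 + 2.6445*I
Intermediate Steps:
f(x, K) = -7 (f(x, K) = -4 - 3 = -7)
z(t, F) = -2 + √(-7 + 1/(-3 + F)) (z(t, F) = -2 + √(1/(-3 + F) - 7) = -2 + √(-7 + 1/(-3 + F)))
z(-70, 154) - 1*18498 = (-2 + √((22 - 7*154)/(-3 + 154))) - 1*18498 = (-2 + √((22 - 1078)/151)) - 18498 = (-2 + √((1/151)*(-1056))) - 18498 = (-2 + √(-1056/151)) - 18498 = (-2 + 4*I*√9966/151) - 18498 = -18500 + 4*I*√9966/151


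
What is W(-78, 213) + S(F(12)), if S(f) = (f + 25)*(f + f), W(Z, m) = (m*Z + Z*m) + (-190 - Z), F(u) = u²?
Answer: 15332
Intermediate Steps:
W(Z, m) = -190 - Z + 2*Z*m (W(Z, m) = (Z*m + Z*m) + (-190 - Z) = 2*Z*m + (-190 - Z) = -190 - Z + 2*Z*m)
S(f) = 2*f*(25 + f) (S(f) = (25 + f)*(2*f) = 2*f*(25 + f))
W(-78, 213) + S(F(12)) = (-190 - 1*(-78) + 2*(-78)*213) + 2*12²*(25 + 12²) = (-190 + 78 - 33228) + 2*144*(25 + 144) = -33340 + 2*144*169 = -33340 + 48672 = 15332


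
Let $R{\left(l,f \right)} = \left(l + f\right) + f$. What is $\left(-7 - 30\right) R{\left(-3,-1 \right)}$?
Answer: $185$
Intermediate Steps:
$R{\left(l,f \right)} = l + 2 f$ ($R{\left(l,f \right)} = \left(f + l\right) + f = l + 2 f$)
$\left(-7 - 30\right) R{\left(-3,-1 \right)} = \left(-7 - 30\right) \left(-3 + 2 \left(-1\right)\right) = - 37 \left(-3 - 2\right) = \left(-37\right) \left(-5\right) = 185$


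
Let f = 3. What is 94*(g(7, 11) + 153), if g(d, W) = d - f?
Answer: 14758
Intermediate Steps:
g(d, W) = -3 + d (g(d, W) = d - 1*3 = d - 3 = -3 + d)
94*(g(7, 11) + 153) = 94*((-3 + 7) + 153) = 94*(4 + 153) = 94*157 = 14758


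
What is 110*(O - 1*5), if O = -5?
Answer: -1100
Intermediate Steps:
110*(O - 1*5) = 110*(-5 - 1*5) = 110*(-5 - 5) = 110*(-10) = -1100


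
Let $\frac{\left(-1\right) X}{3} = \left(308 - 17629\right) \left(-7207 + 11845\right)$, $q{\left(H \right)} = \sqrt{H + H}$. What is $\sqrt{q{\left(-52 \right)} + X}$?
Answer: $\sqrt{241004394 + 2 i \sqrt{26}} \approx 15524.0 + 0.0002 i$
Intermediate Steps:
$q{\left(H \right)} = \sqrt{2} \sqrt{H}$ ($q{\left(H \right)} = \sqrt{2 H} = \sqrt{2} \sqrt{H}$)
$X = 241004394$ ($X = - 3 \left(308 - 17629\right) \left(-7207 + 11845\right) = - 3 \left(\left(-17321\right) 4638\right) = \left(-3\right) \left(-80334798\right) = 241004394$)
$\sqrt{q{\left(-52 \right)} + X} = \sqrt{\sqrt{2} \sqrt{-52} + 241004394} = \sqrt{\sqrt{2} \cdot 2 i \sqrt{13} + 241004394} = \sqrt{2 i \sqrt{26} + 241004394} = \sqrt{241004394 + 2 i \sqrt{26}}$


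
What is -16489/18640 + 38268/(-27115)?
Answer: -232082951/101084720 ≈ -2.2959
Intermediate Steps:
-16489/18640 + 38268/(-27115) = -16489*1/18640 + 38268*(-1/27115) = -16489/18640 - 38268/27115 = -232082951/101084720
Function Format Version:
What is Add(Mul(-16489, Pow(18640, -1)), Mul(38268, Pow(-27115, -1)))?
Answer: Rational(-232082951, 101084720) ≈ -2.2959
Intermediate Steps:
Add(Mul(-16489, Pow(18640, -1)), Mul(38268, Pow(-27115, -1))) = Add(Mul(-16489, Rational(1, 18640)), Mul(38268, Rational(-1, 27115))) = Add(Rational(-16489, 18640), Rational(-38268, 27115)) = Rational(-232082951, 101084720)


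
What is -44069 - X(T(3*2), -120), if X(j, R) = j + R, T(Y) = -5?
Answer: -43944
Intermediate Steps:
X(j, R) = R + j
-44069 - X(T(3*2), -120) = -44069 - (-120 - 5) = -44069 - 1*(-125) = -44069 + 125 = -43944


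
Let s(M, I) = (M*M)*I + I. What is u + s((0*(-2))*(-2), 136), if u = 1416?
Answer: 1552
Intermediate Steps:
s(M, I) = I + I*M**2 (s(M, I) = M**2*I + I = I*M**2 + I = I + I*M**2)
u + s((0*(-2))*(-2), 136) = 1416 + 136*(1 + ((0*(-2))*(-2))**2) = 1416 + 136*(1 + (0*(-2))**2) = 1416 + 136*(1 + 0**2) = 1416 + 136*(1 + 0) = 1416 + 136*1 = 1416 + 136 = 1552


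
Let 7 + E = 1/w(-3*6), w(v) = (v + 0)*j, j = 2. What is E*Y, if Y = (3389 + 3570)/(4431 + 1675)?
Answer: -1760627/219816 ≈ -8.0096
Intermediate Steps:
Y = 6959/6106 ≈ 1.1397
w(v) = 2*v (w(v) = (v + 0)*2 = v*2 = 2*v)
E = -253/36 (E = -7 + 1/(2*(-3*6)) = -7 + 1/(2*(-18)) = -7 + 1/(-36) = -7 - 1/36 = -253/36 ≈ -7.0278)
E*Y = -253/36*6959/6106 = -1760627/219816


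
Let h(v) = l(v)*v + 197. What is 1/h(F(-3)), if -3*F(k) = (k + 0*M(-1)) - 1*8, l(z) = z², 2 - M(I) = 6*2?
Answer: 27/6650 ≈ 0.0040601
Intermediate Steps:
M(I) = -10 (M(I) = 2 - 6*2 = 2 - 1*12 = 2 - 12 = -10)
F(k) = 8/3 - k/3 (F(k) = -((k + 0*(-10)) - 1*8)/3 = -((k + 0) - 8)/3 = -(k - 8)/3 = -(-8 + k)/3 = 8/3 - k/3)
h(v) = 197 + v³ (h(v) = v²*v + 197 = v³ + 197 = 197 + v³)
1/h(F(-3)) = 1/(197 + (8/3 - ⅓*(-3))³) = 1/(197 + (8/3 + 1)³) = 1/(197 + (11/3)³) = 1/(197 + 1331/27) = 1/(6650/27) = 27/6650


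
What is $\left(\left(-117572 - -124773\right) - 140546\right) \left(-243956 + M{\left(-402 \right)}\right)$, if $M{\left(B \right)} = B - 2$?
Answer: $32584184200$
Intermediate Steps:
$M{\left(B \right)} = -2 + B$ ($M{\left(B \right)} = B - 2 = -2 + B$)
$\left(\left(-117572 - -124773\right) - 140546\right) \left(-243956 + M{\left(-402 \right)}\right) = \left(\left(-117572 - -124773\right) - 140546\right) \left(-243956 - 404\right) = \left(\left(-117572 + 124773\right) - 140546\right) \left(-243956 - 404\right) = \left(7201 - 140546\right) \left(-244360\right) = \left(-133345\right) \left(-244360\right) = 32584184200$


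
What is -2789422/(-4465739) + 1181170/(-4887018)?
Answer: 4178579294483/10912073438151 ≈ 0.38293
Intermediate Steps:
-2789422/(-4465739) + 1181170/(-4887018) = -2789422*(-1/4465739) + 1181170*(-1/4887018) = 2789422/4465739 - 590585/2443509 = 4178579294483/10912073438151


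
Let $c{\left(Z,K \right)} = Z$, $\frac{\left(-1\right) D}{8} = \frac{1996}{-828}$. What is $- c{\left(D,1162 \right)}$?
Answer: $- \frac{3992}{207} \approx -19.285$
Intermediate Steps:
$D = \frac{3992}{207}$ ($D = - 8 \frac{1996}{-828} = - 8 \cdot 1996 \left(- \frac{1}{828}\right) = \left(-8\right) \left(- \frac{499}{207}\right) = \frac{3992}{207} \approx 19.285$)
$- c{\left(D,1162 \right)} = \left(-1\right) \frac{3992}{207} = - \frac{3992}{207}$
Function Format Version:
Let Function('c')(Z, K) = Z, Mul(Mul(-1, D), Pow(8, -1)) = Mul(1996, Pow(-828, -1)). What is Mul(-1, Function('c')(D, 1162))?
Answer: Rational(-3992, 207) ≈ -19.285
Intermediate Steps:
D = Rational(3992, 207) (D = Mul(-8, Mul(1996, Pow(-828, -1))) = Mul(-8, Mul(1996, Rational(-1, 828))) = Mul(-8, Rational(-499, 207)) = Rational(3992, 207) ≈ 19.285)
Mul(-1, Function('c')(D, 1162)) = Mul(-1, Rational(3992, 207)) = Rational(-3992, 207)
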